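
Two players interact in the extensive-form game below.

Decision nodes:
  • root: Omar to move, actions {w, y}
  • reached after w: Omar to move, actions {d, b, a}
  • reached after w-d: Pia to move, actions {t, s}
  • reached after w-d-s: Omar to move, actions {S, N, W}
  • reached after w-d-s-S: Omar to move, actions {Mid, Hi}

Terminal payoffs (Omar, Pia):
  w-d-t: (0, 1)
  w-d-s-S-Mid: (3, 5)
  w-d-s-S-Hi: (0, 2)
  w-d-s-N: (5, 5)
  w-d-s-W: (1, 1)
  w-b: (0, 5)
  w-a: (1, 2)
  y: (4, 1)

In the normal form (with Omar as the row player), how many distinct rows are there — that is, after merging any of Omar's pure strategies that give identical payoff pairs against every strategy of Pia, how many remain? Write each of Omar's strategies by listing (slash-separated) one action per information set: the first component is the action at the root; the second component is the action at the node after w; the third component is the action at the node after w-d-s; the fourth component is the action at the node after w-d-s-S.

7

Omar has 36 pure strategies: w/d/S/Mid, w/d/S/Hi, w/d/N/Mid, w/d/N/Hi, w/d/W/Mid, w/d/W/Hi, w/b/S/Mid, w/b/S/Hi, w/b/N/Mid, w/b/N/Hi, w/b/W/Mid, w/b/W/Hi, w/a/S/Mid, w/a/S/Hi, w/a/N/Mid, w/a/N/Hi, w/a/W/Mid, w/a/W/Hi, y/d/S/Mid, y/d/S/Hi, y/d/N/Mid, y/d/N/Hi, y/d/W/Mid, y/d/W/Hi, y/b/S/Mid, y/b/S/Hi, y/b/N/Mid, y/b/N/Hi, y/b/W/Mid, y/b/W/Hi, y/a/S/Mid, y/a/S/Hi, y/a/N/Mid, y/a/N/Hi, y/a/W/Mid, y/a/W/Hi. Columns: t, s.
{w/d/S/Mid} → row (0,1) (3,5)
{w/d/S/Hi} → row (0,1) (0,2)
{w/d/N/Mid, w/d/N/Hi} → row (0,1) (5,5)
{w/d/W/Mid, w/d/W/Hi} → row (0,1) (1,1)
{w/b/S/Mid, w/b/S/Hi, w/b/N/Mid, w/b/N/Hi, w/b/W/Mid, w/b/W/Hi} → row (0,5) (0,5)
{w/a/S/Mid, w/a/S/Hi, w/a/N/Mid, w/a/N/Hi, w/a/W/Mid, w/a/W/Hi} → row (1,2) (1,2)
{y/d/S/Mid, y/d/S/Hi, y/d/N/Mid, y/d/N/Hi, y/d/W/Mid, y/d/W/Hi, y/b/S/Mid, y/b/S/Hi, y/b/N/Mid, y/b/N/Hi, y/b/W/Mid, y/b/W/Hi, y/a/S/Mid, y/a/S/Hi, y/a/N/Mid, y/a/N/Hi, y/a/W/Mid, y/a/W/Hi} → row (4,1) (4,1)
That's 7 distinct rows out of 36 strategies.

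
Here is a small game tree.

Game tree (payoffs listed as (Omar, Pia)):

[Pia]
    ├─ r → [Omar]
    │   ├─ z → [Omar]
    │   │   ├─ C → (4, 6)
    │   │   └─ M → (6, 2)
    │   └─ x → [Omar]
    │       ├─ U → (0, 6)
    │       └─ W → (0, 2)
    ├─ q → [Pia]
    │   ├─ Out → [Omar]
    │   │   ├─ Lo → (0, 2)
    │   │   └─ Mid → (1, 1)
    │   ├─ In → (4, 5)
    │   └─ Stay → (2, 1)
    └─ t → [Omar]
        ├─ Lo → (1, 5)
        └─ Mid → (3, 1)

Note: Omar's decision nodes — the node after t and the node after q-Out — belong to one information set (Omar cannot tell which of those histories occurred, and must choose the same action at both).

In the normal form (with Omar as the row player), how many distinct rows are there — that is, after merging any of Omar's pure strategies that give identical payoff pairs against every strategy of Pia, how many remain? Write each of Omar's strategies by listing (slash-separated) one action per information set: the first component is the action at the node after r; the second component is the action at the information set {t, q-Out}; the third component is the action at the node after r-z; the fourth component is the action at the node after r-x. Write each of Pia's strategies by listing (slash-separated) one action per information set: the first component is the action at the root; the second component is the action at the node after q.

Omar has 16 pure strategies: z/Lo/C/U, z/Lo/C/W, z/Lo/M/U, z/Lo/M/W, z/Mid/C/U, z/Mid/C/W, z/Mid/M/U, z/Mid/M/W, x/Lo/C/U, x/Lo/C/W, x/Lo/M/U, x/Lo/M/W, x/Mid/C/U, x/Mid/C/W, x/Mid/M/U, x/Mid/M/W. Columns: r/Out, r/In, r/Stay, q/Out, q/In, q/Stay, t/Out, t/In, t/Stay.
{z/Lo/C/U, z/Lo/C/W} → row (4,6) (4,6) (4,6) (0,2) (4,5) (2,1) (1,5) (1,5) (1,5)
{z/Lo/M/U, z/Lo/M/W} → row (6,2) (6,2) (6,2) (0,2) (4,5) (2,1) (1,5) (1,5) (1,5)
{z/Mid/C/U, z/Mid/C/W} → row (4,6) (4,6) (4,6) (1,1) (4,5) (2,1) (3,1) (3,1) (3,1)
{z/Mid/M/U, z/Mid/M/W} → row (6,2) (6,2) (6,2) (1,1) (4,5) (2,1) (3,1) (3,1) (3,1)
{x/Lo/C/U, x/Lo/M/U} → row (0,6) (0,6) (0,6) (0,2) (4,5) (2,1) (1,5) (1,5) (1,5)
{x/Lo/C/W, x/Lo/M/W} → row (0,2) (0,2) (0,2) (0,2) (4,5) (2,1) (1,5) (1,5) (1,5)
{x/Mid/C/U, x/Mid/M/U} → row (0,6) (0,6) (0,6) (1,1) (4,5) (2,1) (3,1) (3,1) (3,1)
{x/Mid/C/W, x/Mid/M/W} → row (0,2) (0,2) (0,2) (1,1) (4,5) (2,1) (3,1) (3,1) (3,1)
That's 8 distinct rows out of 16 strategies.

8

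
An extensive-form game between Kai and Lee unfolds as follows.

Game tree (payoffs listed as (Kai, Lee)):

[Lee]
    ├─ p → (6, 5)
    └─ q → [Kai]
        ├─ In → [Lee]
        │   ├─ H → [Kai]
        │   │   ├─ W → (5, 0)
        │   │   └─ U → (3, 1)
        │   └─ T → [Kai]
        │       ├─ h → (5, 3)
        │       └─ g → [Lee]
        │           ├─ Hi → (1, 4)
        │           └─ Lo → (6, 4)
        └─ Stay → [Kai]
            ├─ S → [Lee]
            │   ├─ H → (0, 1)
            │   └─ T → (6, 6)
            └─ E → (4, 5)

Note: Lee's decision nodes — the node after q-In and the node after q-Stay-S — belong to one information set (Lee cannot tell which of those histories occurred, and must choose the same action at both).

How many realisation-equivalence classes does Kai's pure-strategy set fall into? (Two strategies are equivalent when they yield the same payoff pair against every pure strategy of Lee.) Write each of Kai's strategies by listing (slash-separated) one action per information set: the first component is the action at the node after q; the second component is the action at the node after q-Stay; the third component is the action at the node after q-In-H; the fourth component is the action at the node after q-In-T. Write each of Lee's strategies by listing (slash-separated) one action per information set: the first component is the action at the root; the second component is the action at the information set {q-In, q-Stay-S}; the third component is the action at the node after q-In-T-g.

6

Kai has 16 pure strategies: In/S/W/h, In/S/W/g, In/S/U/h, In/S/U/g, In/E/W/h, In/E/W/g, In/E/U/h, In/E/U/g, Stay/S/W/h, Stay/S/W/g, Stay/S/U/h, Stay/S/U/g, Stay/E/W/h, Stay/E/W/g, Stay/E/U/h, Stay/E/U/g. Columns: p/H/Hi, p/H/Lo, p/T/Hi, p/T/Lo, q/H/Hi, q/H/Lo, q/T/Hi, q/T/Lo.
{In/S/W/h, In/E/W/h} → row (6,5) (6,5) (6,5) (6,5) (5,0) (5,0) (5,3) (5,3)
{In/S/W/g, In/E/W/g} → row (6,5) (6,5) (6,5) (6,5) (5,0) (5,0) (1,4) (6,4)
{In/S/U/h, In/E/U/h} → row (6,5) (6,5) (6,5) (6,5) (3,1) (3,1) (5,3) (5,3)
{In/S/U/g, In/E/U/g} → row (6,5) (6,5) (6,5) (6,5) (3,1) (3,1) (1,4) (6,4)
{Stay/S/W/h, Stay/S/W/g, Stay/S/U/h, Stay/S/U/g} → row (6,5) (6,5) (6,5) (6,5) (0,1) (0,1) (6,6) (6,6)
{Stay/E/W/h, Stay/E/W/g, Stay/E/U/h, Stay/E/U/g} → row (6,5) (6,5) (6,5) (6,5) (4,5) (4,5) (4,5) (4,5)
That's 6 distinct rows out of 16 strategies.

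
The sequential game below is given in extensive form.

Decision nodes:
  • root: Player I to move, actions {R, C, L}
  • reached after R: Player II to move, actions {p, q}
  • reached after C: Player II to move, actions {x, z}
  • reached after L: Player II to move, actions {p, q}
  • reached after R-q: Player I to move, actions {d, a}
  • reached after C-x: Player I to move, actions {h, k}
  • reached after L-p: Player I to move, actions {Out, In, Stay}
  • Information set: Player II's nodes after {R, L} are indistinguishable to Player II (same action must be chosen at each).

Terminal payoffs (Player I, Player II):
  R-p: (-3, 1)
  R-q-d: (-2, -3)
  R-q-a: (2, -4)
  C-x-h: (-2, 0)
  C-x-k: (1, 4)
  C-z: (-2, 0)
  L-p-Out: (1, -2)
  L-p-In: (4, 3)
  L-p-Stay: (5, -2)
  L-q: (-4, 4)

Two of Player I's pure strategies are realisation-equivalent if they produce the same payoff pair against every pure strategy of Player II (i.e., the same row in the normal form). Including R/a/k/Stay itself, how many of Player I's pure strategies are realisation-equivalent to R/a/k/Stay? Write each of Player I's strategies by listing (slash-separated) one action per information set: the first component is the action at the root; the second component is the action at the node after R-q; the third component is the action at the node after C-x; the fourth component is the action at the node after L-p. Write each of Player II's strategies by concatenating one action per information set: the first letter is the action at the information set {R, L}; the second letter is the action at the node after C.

Row for R/a/k/Stay (columns px, pz, qx, qz): (-3,1) (-3,1) (2,-4) (2,-4).
Under R/a/k/Stay, Player I's choice at the node after C-x and at the node after L-p can never be reached regardless of what Player II does, so varying those choices leaves every outcome unchanged.
Holding the reachable choices fixed and varying the unreachable ones freely already gives 2 × 3 = 6 equivalent strategies.
No other strategy reproduces this row, so those 6 are the full class: R/a/h/Out, R/a/h/In, R/a/h/Stay, R/a/k/Out, R/a/k/In, R/a/k/Stay.

6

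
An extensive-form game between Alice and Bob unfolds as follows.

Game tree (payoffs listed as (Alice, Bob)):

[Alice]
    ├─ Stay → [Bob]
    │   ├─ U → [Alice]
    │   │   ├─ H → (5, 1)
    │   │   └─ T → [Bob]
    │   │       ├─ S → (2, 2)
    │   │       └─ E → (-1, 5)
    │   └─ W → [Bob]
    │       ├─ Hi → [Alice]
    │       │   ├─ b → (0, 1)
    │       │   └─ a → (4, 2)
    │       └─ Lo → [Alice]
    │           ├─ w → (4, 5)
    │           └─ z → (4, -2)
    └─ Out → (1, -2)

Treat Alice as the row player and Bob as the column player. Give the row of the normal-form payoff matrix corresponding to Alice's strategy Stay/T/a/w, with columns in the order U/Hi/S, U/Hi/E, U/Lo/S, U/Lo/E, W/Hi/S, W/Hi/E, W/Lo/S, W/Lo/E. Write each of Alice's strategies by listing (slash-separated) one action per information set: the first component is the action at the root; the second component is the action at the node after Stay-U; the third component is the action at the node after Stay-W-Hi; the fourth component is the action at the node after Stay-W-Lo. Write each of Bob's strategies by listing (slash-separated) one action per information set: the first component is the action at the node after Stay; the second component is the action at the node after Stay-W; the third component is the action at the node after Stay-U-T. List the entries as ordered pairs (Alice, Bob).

vs U/Hi/S: Alice plays Stay → Bob plays U at [Stay] → Alice plays T at [Stay-U] → Bob plays S at [Stay-U-T] → (2, 2)
vs U/Hi/E: Alice plays Stay → Bob plays U at [Stay] → Alice plays T at [Stay-U] → Bob plays E at [Stay-U-T] → (-1, 5)
vs U/Lo/S: Alice plays Stay → Bob plays U at [Stay] → Alice plays T at [Stay-U] → Bob plays S at [Stay-U-T] → (2, 2)
vs U/Lo/E: Alice plays Stay → Bob plays U at [Stay] → Alice plays T at [Stay-U] → Bob plays E at [Stay-U-T] → (-1, 5)
vs W/Hi/S: Alice plays Stay → Bob plays W at [Stay] → Bob plays Hi at [Stay-W] → Alice plays a at [Stay-W-Hi] → (4, 2)
vs W/Hi/E: Alice plays Stay → Bob plays W at [Stay] → Bob plays Hi at [Stay-W] → Alice plays a at [Stay-W-Hi] → (4, 2)
vs W/Lo/S: Alice plays Stay → Bob plays W at [Stay] → Bob plays Lo at [Stay-W] → Alice plays w at [Stay-W-Lo] → (4, 5)
vs W/Lo/E: Alice plays Stay → Bob plays W at [Stay] → Bob plays Lo at [Stay-W] → Alice plays w at [Stay-W-Lo] → (4, 5)

(2,2) (-1,5) (2,2) (-1,5) (4,2) (4,2) (4,5) (4,5)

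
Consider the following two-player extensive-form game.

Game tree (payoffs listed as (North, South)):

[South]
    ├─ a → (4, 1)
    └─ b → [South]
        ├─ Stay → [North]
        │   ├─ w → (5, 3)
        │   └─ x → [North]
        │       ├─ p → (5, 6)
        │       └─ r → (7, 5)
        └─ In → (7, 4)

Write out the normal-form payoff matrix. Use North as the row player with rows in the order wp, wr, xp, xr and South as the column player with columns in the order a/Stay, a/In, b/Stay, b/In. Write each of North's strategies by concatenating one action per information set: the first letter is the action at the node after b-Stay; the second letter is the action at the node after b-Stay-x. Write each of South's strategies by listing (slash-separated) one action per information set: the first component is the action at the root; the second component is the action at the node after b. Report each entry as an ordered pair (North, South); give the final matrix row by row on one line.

       a/Stay     a/In   b/Stay     b/In
  wp    (4,1)    (4,1)    (5,3)    (7,4)
  wr    (4,1)    (4,1)    (5,3)    (7,4)
  xp    (4,1)    (4,1)    (5,6)    (7,4)
  xr    (4,1)    (4,1)    (7,5)    (7,4)

wp: (4,1) (4,1) (5,3) (7,4) | wr: (4,1) (4,1) (5,3) (7,4) | xp: (4,1) (4,1) (5,6) (7,4) | xr: (4,1) (4,1) (7,5) (7,4)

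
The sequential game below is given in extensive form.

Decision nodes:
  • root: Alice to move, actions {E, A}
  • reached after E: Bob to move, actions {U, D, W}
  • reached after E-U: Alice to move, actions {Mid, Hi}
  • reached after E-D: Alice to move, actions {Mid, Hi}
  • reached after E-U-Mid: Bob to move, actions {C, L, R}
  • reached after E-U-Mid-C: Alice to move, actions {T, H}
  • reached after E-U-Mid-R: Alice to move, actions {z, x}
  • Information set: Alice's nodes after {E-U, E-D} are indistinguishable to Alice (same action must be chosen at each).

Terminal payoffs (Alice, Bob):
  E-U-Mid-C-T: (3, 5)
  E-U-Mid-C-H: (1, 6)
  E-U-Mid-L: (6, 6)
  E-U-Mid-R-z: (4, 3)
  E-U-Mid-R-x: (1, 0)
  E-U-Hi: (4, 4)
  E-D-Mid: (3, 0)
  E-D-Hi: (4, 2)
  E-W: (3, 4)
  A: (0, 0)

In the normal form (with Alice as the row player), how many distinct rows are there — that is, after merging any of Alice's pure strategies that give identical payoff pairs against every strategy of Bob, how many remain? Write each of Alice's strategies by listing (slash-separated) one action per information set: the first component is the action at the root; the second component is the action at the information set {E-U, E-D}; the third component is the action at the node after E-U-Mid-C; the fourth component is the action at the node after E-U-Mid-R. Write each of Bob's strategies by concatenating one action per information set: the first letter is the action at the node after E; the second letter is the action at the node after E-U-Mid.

6

Alice has 16 pure strategies: E/Mid/T/z, E/Mid/T/x, E/Mid/H/z, E/Mid/H/x, E/Hi/T/z, E/Hi/T/x, E/Hi/H/z, E/Hi/H/x, A/Mid/T/z, A/Mid/T/x, A/Mid/H/z, A/Mid/H/x, A/Hi/T/z, A/Hi/T/x, A/Hi/H/z, A/Hi/H/x. Columns: UC, UL, UR, DC, DL, DR, WC, WL, WR.
{E/Mid/T/z} → row (3,5) (6,6) (4,3) (3,0) (3,0) (3,0) (3,4) (3,4) (3,4)
{E/Mid/T/x} → row (3,5) (6,6) (1,0) (3,0) (3,0) (3,0) (3,4) (3,4) (3,4)
{E/Mid/H/z} → row (1,6) (6,6) (4,3) (3,0) (3,0) (3,0) (3,4) (3,4) (3,4)
{E/Mid/H/x} → row (1,6) (6,6) (1,0) (3,0) (3,0) (3,0) (3,4) (3,4) (3,4)
{E/Hi/T/z, E/Hi/T/x, E/Hi/H/z, E/Hi/H/x} → row (4,4) (4,4) (4,4) (4,2) (4,2) (4,2) (3,4) (3,4) (3,4)
{A/Mid/T/z, A/Mid/T/x, A/Mid/H/z, A/Mid/H/x, A/Hi/T/z, A/Hi/T/x, A/Hi/H/z, A/Hi/H/x} → row (0,0) (0,0) (0,0) (0,0) (0,0) (0,0) (0,0) (0,0) (0,0)
That's 6 distinct rows out of 16 strategies.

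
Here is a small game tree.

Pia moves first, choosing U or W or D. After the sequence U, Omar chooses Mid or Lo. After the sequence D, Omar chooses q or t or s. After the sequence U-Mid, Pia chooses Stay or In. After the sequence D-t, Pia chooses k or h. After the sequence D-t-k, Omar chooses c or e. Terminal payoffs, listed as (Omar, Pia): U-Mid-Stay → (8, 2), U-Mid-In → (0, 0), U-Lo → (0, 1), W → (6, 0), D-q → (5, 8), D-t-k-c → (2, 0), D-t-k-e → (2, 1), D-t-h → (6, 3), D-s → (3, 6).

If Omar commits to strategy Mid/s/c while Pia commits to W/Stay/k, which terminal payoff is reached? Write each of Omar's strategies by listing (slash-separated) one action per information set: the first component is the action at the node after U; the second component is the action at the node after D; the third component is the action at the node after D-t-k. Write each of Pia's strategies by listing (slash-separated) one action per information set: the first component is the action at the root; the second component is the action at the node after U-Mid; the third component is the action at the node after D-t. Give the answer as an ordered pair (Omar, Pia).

(6, 0)

Trace the play path from the root:
  Pia plays W
→ terminal payoff (6, 0).
(Omar's choice at the node after U is never reached on this path, so it doesn't affect the outcome.)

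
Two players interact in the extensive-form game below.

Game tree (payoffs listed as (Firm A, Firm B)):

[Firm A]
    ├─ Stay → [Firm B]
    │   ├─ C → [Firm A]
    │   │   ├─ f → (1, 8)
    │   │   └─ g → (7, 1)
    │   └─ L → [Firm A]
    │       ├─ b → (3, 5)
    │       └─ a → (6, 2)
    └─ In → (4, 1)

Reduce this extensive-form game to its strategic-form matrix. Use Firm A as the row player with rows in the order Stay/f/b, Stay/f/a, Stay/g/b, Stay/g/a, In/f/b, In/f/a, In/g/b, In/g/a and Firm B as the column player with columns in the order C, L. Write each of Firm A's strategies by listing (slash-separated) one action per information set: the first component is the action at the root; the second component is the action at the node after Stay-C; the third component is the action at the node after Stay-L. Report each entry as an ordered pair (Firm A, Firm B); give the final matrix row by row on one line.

Stay/f/b: (1,8) (3,5) | Stay/f/a: (1,8) (6,2) | Stay/g/b: (7,1) (3,5) | Stay/g/a: (7,1) (6,2) | In/f/b: (4,1) (4,1) | In/f/a: (4,1) (4,1) | In/g/b: (4,1) (4,1) | In/g/a: (4,1) (4,1)

Row Stay/f/b: C→(1,8), L→(3,5)
Row Stay/f/a: C→(1,8), L→(6,2)
Row Stay/g/b: C→(7,1), L→(3,5)
Row Stay/g/a: C→(7,1), L→(6,2)
Row In/f/b: C→(4,1), L→(4,1)
Row In/f/a: C→(4,1), L→(4,1)
Row In/g/b: C→(4,1), L→(4,1)
Row In/g/a: C→(4,1), L→(4,1)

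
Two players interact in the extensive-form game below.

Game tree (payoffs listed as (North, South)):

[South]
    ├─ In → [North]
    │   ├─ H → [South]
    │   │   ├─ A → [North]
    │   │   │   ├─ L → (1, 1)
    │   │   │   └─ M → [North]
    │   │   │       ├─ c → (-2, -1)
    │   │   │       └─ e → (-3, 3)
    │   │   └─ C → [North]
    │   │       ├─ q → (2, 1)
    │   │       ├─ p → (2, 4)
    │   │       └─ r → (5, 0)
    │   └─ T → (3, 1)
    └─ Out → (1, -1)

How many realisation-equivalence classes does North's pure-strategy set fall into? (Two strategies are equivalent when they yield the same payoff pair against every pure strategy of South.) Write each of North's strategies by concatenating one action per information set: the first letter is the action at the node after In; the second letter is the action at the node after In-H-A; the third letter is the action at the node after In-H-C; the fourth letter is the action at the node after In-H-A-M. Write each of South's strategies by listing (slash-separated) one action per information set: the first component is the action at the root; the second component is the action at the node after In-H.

10

North has 24 pure strategies: HLqc, HLqe, HLpc, HLpe, HLrc, HLre, HMqc, HMqe, HMpc, HMpe, HMrc, HMre, TLqc, TLqe, TLpc, TLpe, TLrc, TLre, TMqc, TMqe, TMpc, TMpe, TMrc, TMre. Columns: In/A, In/C, Out/A, Out/C.
{HLqc, HLqe} → row (1,1) (2,1) (1,-1) (1,-1)
{HLpc, HLpe} → row (1,1) (2,4) (1,-1) (1,-1)
{HLrc, HLre} → row (1,1) (5,0) (1,-1) (1,-1)
{HMqc} → row (-2,-1) (2,1) (1,-1) (1,-1)
{HMqe} → row (-3,3) (2,1) (1,-1) (1,-1)
{HMpc} → row (-2,-1) (2,4) (1,-1) (1,-1)
{HMpe} → row (-3,3) (2,4) (1,-1) (1,-1)
{HMrc} → row (-2,-1) (5,0) (1,-1) (1,-1)
{HMre} → row (-3,3) (5,0) (1,-1) (1,-1)
{TLqc, TLqe, TLpc, TLpe, TLrc, TLre, TMqc, TMqe, TMpc, TMpe, TMrc, TMre} → row (3,1) (3,1) (1,-1) (1,-1)
That's 10 distinct rows out of 24 strategies.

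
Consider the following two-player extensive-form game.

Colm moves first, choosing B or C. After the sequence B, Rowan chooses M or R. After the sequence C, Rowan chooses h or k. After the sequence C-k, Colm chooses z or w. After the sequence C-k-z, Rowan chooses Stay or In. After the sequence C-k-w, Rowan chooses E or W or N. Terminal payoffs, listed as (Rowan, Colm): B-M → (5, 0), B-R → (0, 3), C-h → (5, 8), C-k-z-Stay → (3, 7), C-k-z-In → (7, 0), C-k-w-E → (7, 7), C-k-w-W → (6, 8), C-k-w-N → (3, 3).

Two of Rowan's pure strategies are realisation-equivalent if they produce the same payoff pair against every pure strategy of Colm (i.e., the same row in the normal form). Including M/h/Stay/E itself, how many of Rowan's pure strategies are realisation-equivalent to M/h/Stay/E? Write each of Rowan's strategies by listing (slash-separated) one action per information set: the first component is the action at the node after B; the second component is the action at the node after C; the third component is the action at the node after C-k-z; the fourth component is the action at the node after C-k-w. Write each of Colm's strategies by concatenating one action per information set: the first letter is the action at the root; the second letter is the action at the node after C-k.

6

Row for M/h/Stay/E (columns Bz, Bw, Cz, Cw): (5,0) (5,0) (5,8) (5,8).
Under M/h/Stay/E, Rowan's choice at the node after C-k-z and at the node after C-k-w can never be reached regardless of what Colm does, so varying those choices leaves every outcome unchanged.
Holding the reachable choices fixed and varying the unreachable ones freely already gives 2 × 3 = 6 equivalent strategies.
No other strategy reproduces this row, so those 6 are the full class: M/h/Stay/E, M/h/Stay/W, M/h/Stay/N, M/h/In/E, M/h/In/W, M/h/In/N.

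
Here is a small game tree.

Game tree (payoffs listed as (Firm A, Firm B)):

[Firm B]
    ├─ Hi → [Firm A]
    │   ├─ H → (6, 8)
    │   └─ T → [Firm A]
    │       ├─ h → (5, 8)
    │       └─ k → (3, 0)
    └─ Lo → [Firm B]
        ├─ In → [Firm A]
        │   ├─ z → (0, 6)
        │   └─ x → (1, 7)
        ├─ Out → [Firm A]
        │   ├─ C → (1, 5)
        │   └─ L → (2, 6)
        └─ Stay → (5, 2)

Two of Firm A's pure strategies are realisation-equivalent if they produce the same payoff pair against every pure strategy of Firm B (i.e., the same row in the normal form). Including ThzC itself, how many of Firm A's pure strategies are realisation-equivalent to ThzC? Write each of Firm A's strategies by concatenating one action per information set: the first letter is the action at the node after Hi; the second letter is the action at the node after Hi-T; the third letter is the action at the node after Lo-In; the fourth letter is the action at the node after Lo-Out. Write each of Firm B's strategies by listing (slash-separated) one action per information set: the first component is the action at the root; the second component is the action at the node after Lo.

1

Row for ThzC (columns Hi/In, Hi/Out, Hi/Stay, Lo/In, Lo/Out, Lo/Stay): (5,8) (5,8) (5,8) (0,6) (1,5) (5,2).
Every one of Firm A's information sets is on the play path for some reply by Firm B when Firm A follows ThzC.
Changing the action at any of them therefore changes at least one column, so only ThzC itself gives this row.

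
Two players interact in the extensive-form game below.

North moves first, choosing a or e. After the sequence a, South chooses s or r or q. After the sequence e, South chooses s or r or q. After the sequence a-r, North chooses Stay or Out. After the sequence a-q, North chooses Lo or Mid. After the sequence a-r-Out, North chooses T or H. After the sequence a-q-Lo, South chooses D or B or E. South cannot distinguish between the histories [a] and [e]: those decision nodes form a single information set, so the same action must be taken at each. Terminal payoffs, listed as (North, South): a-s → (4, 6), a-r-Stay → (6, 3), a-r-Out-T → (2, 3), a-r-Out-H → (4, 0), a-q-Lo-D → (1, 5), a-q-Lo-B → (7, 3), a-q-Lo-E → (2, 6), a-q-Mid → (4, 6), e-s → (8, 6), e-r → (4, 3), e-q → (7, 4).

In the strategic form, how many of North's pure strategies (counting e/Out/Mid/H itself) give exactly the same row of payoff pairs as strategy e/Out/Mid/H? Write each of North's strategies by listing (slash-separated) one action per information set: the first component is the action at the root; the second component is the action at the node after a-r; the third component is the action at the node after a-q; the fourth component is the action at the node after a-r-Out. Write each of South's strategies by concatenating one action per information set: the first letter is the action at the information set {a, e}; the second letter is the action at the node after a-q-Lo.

Row for e/Out/Mid/H (columns sD, sB, sE, rD, rB, rE, qD, qB, qE): (8,6) (8,6) (8,6) (4,3) (4,3) (4,3) (7,4) (7,4) (7,4).
Under e/Out/Mid/H, North's choice at the node after a-r and at the node after a-q and at the node after a-r-Out can never be reached regardless of what South does, so varying those choices leaves every outcome unchanged.
Holding the reachable choices fixed and varying the unreachable ones freely already gives 2 × 2 × 2 = 8 equivalent strategies.
No other strategy reproduces this row, so those 8 are the full class: e/Stay/Lo/T, e/Stay/Lo/H, e/Stay/Mid/T, e/Stay/Mid/H, e/Out/Lo/T, e/Out/Lo/H, e/Out/Mid/T, e/Out/Mid/H.

8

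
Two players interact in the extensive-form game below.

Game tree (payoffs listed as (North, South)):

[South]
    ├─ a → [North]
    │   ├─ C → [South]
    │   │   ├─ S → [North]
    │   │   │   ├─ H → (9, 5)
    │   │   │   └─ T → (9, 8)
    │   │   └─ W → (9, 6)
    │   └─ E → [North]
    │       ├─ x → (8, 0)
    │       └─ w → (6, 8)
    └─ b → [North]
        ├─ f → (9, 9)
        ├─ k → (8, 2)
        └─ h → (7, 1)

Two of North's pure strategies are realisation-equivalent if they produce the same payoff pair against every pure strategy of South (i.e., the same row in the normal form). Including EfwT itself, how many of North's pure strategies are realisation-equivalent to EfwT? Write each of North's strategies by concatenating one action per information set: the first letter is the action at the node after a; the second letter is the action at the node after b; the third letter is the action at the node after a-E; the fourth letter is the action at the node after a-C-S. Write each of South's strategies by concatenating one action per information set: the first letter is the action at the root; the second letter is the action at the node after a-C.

Row for EfwT (columns aS, aW, bS, bW): (6,8) (6,8) (9,9) (9,9).
Under EfwT, North's choice at the node after a-C-S can never be reached regardless of what South does, so varying those choices leaves every outcome unchanged.
Holding the reachable choices fixed and varying the unreachable one freely already gives 2 equivalent strategies.
No other strategy reproduces this row, so those 2 are the full class: EfwH, EfwT.

2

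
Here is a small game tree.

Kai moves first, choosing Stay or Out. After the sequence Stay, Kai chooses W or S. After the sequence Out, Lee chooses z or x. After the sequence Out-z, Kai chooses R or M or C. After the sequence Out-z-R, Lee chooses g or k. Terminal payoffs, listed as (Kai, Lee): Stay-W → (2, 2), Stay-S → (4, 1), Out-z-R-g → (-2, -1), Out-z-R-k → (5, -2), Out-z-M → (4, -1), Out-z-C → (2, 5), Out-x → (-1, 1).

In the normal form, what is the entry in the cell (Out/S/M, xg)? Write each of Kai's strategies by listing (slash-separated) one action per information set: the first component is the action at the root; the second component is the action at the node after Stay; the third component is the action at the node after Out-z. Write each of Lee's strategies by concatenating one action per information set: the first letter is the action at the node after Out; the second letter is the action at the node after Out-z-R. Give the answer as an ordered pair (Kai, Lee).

Trace the play path from the root:
  Kai plays Out
  Lee plays x at [Out]
→ terminal payoff (-1, 1).
(Kai's choice at the node after Stay is never reached on this path, so it doesn't affect the outcome.)

(-1, 1)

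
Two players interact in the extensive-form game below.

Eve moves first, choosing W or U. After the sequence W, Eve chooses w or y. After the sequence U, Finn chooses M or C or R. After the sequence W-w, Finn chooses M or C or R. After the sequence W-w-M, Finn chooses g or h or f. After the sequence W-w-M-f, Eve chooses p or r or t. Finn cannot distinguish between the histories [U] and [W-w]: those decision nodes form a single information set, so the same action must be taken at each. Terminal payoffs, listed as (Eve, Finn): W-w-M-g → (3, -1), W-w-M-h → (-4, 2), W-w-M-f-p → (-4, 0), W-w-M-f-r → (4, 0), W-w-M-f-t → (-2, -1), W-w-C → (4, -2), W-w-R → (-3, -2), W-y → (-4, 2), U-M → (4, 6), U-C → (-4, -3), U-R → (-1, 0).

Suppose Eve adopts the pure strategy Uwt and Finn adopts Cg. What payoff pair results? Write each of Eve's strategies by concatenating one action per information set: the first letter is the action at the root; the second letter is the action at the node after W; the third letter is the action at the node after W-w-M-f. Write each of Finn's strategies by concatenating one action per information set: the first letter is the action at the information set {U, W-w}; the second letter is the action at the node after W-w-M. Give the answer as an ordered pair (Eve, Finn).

Trace the play path from the root:
  Eve plays U
  Finn plays C at [U]
→ terminal payoff (-4, -3).
(Eve's choice at the node after W is never reached on this path, so it doesn't affect the outcome.)

(-4, -3)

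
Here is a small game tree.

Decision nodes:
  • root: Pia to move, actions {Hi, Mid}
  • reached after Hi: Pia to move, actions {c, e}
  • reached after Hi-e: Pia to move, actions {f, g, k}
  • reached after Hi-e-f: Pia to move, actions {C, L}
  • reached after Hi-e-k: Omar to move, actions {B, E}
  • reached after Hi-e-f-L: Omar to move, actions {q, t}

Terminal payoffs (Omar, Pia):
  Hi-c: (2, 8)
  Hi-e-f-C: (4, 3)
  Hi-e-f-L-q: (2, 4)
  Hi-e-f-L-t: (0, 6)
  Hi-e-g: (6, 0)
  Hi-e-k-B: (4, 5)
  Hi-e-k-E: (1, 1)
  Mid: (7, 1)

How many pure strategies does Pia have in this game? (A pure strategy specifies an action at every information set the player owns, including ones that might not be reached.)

Pia owns the root with actions {Hi, Mid} — two choices.
Pia owns the node after Hi with actions {c, e} — two choices.
Pia owns the node after Hi-e with actions {f, g, k} — three choices.
Pia owns the node after Hi-e-f with actions {C, L} — two choices.
A pure strategy fixes one action at each information set independently, so the count is the product 2 × 2 × 3 × 2 = 24.

24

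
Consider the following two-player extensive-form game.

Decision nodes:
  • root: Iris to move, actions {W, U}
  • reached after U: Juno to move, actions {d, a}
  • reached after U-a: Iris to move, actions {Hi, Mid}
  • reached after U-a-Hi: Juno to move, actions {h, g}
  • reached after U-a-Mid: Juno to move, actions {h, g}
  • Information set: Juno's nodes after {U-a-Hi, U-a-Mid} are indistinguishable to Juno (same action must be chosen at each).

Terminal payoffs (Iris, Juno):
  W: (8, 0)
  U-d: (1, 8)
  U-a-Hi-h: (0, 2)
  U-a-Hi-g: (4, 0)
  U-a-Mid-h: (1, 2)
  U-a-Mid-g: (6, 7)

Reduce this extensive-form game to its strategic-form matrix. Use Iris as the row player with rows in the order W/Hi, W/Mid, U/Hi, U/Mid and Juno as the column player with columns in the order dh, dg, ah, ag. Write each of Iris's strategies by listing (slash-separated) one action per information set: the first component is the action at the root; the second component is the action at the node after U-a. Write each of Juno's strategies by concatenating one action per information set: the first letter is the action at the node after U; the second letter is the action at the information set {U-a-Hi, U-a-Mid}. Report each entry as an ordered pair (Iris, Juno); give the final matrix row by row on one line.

Row W/Hi: dh→(8,0), dg→(8,0), ah→(8,0), ag→(8,0)
Row W/Mid: dh→(8,0), dg→(8,0), ah→(8,0), ag→(8,0)
Row U/Hi: dh→(1,8), dg→(1,8), ah→(0,2), ag→(4,0)
Row U/Mid: dh→(1,8), dg→(1,8), ah→(1,2), ag→(6,7)

W/Hi: (8,0) (8,0) (8,0) (8,0) | W/Mid: (8,0) (8,0) (8,0) (8,0) | U/Hi: (1,8) (1,8) (0,2) (4,0) | U/Mid: (1,8) (1,8) (1,2) (6,7)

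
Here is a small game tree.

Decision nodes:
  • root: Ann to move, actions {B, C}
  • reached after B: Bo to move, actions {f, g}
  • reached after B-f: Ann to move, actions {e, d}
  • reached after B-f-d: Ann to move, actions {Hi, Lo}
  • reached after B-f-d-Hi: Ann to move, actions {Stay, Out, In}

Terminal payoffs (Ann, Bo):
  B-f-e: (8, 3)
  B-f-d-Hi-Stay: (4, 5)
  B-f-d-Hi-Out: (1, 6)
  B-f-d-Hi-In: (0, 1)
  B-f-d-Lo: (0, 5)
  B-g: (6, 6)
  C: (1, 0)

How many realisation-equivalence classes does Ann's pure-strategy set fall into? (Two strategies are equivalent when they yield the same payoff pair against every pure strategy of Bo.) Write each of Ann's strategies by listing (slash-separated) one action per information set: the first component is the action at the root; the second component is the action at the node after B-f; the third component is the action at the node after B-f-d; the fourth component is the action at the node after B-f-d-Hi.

6

Ann has 24 pure strategies: B/e/Hi/Stay, B/e/Hi/Out, B/e/Hi/In, B/e/Lo/Stay, B/e/Lo/Out, B/e/Lo/In, B/d/Hi/Stay, B/d/Hi/Out, B/d/Hi/In, B/d/Lo/Stay, B/d/Lo/Out, B/d/Lo/In, C/e/Hi/Stay, C/e/Hi/Out, C/e/Hi/In, C/e/Lo/Stay, C/e/Lo/Out, C/e/Lo/In, C/d/Hi/Stay, C/d/Hi/Out, C/d/Hi/In, C/d/Lo/Stay, C/d/Lo/Out, C/d/Lo/In. Columns: f, g.
{B/e/Hi/Stay, B/e/Hi/Out, B/e/Hi/In, B/e/Lo/Stay, B/e/Lo/Out, B/e/Lo/In} → row (8,3) (6,6)
{B/d/Hi/Stay} → row (4,5) (6,6)
{B/d/Hi/Out} → row (1,6) (6,6)
{B/d/Hi/In} → row (0,1) (6,6)
{B/d/Lo/Stay, B/d/Lo/Out, B/d/Lo/In} → row (0,5) (6,6)
{C/e/Hi/Stay, C/e/Hi/Out, C/e/Hi/In, C/e/Lo/Stay, C/e/Lo/Out, C/e/Lo/In, C/d/Hi/Stay, C/d/Hi/Out, C/d/Hi/In, C/d/Lo/Stay, C/d/Lo/Out, C/d/Lo/In} → row (1,0) (1,0)
That's 6 distinct rows out of 24 strategies.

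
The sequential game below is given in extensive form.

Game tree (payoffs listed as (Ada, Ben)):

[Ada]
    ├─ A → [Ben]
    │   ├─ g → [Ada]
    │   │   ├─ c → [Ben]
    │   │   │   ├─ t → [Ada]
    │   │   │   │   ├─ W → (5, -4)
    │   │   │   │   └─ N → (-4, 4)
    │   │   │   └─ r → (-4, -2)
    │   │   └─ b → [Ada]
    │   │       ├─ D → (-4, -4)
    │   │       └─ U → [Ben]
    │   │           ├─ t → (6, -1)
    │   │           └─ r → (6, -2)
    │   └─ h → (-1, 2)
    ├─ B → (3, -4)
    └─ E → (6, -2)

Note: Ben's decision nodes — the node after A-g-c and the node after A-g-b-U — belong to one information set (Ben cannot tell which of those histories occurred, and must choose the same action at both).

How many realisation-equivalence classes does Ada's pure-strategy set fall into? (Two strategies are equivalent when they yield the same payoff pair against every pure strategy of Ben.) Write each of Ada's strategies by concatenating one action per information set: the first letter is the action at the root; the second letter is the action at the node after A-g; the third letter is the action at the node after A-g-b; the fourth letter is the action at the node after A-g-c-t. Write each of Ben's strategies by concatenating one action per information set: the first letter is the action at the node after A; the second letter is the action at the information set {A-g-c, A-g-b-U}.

Ada has 24 pure strategies: AcDW, AcDN, AcUW, AcUN, AbDW, AbDN, AbUW, AbUN, BcDW, BcDN, BcUW, BcUN, BbDW, BbDN, BbUW, BbUN, EcDW, EcDN, EcUW, EcUN, EbDW, EbDN, EbUW, EbUN. Columns: gt, gr, ht, hr.
{AcDW, AcUW} → row (5,-4) (-4,-2) (-1,2) (-1,2)
{AcDN, AcUN} → row (-4,4) (-4,-2) (-1,2) (-1,2)
{AbDW, AbDN} → row (-4,-4) (-4,-4) (-1,2) (-1,2)
{AbUW, AbUN} → row (6,-1) (6,-2) (-1,2) (-1,2)
{BcDW, BcDN, BcUW, BcUN, BbDW, BbDN, BbUW, BbUN} → row (3,-4) (3,-4) (3,-4) (3,-4)
{EcDW, EcDN, EcUW, EcUN, EbDW, EbDN, EbUW, EbUN} → row (6,-2) (6,-2) (6,-2) (6,-2)
That's 6 distinct rows out of 24 strategies.

6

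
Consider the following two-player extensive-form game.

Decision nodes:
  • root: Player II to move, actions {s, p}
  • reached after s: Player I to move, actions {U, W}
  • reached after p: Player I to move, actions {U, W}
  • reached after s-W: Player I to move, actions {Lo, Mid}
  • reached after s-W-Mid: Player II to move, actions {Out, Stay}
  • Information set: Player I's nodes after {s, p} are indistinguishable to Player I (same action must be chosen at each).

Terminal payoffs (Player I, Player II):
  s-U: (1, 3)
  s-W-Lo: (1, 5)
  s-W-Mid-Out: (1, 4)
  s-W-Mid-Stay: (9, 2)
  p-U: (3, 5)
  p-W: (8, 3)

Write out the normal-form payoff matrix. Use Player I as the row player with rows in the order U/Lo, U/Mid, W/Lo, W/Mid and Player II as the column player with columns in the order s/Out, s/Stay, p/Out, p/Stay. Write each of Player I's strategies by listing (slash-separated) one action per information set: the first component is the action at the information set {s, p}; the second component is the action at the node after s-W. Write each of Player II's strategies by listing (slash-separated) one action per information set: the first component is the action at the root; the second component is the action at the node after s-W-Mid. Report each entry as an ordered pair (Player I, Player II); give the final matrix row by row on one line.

U/Lo: (1,3) (1,3) (3,5) (3,5) | U/Mid: (1,3) (1,3) (3,5) (3,5) | W/Lo: (1,5) (1,5) (8,3) (8,3) | W/Mid: (1,4) (9,2) (8,3) (8,3)

         s/Out   s/Stay    p/Out   p/Stay
 U/Lo    (1,3)    (1,3)    (3,5)    (3,5)
U/Mid    (1,3)    (1,3)    (3,5)    (3,5)
 W/Lo    (1,5)    (1,5)    (8,3)    (8,3)
W/Mid    (1,4)    (9,2)    (8,3)    (8,3)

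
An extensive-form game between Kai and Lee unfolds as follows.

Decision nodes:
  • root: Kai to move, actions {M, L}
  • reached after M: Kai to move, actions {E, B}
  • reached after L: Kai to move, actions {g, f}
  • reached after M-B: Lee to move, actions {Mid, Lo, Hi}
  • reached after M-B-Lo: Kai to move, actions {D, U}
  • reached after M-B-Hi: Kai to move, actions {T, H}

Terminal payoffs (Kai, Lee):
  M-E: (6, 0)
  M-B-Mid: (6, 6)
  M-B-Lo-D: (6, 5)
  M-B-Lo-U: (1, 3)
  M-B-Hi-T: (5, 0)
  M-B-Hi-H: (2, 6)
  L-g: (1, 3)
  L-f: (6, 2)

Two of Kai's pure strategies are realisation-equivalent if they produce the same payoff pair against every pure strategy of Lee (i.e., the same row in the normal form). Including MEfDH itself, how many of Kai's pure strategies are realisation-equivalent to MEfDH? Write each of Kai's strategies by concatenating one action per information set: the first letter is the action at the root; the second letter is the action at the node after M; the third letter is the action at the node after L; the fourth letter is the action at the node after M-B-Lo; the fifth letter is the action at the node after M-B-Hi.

8

Row for MEfDH (columns Mid, Lo, Hi): (6,0) (6,0) (6,0).
Under MEfDH, Kai's choice at the node after L and at the node after M-B-Lo and at the node after M-B-Hi can never be reached regardless of what Lee does, so varying those choices leaves every outcome unchanged.
Holding the reachable choices fixed and varying the unreachable ones freely already gives 2 × 2 × 2 = 8 equivalent strategies.
No other strategy reproduces this row, so those 8 are the full class: MEgDT, MEgDH, MEgUT, MEgUH, MEfDT, MEfDH, MEfUT, MEfUH.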